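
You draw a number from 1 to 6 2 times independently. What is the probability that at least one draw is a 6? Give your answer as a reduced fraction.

11/36

P(no draw is a 6) = (5/6)^2 = 25/36.
P(at least one) = 1 − 25/36 = 11/36.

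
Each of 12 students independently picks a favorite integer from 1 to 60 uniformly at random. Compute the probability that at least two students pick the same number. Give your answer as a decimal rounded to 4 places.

0.6921

It's easier to compute the probability that all 12 are distinct.
P(all distinct) = 60/60 · 59/60 · ··· · 49/60 ≈ 0.3079.
So the probability of at least one match is 1 − 0.3079 = 0.6921.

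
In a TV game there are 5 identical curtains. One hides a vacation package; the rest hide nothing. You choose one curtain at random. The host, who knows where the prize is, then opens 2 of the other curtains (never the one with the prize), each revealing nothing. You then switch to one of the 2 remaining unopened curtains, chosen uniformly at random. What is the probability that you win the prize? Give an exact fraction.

2/5

Your original curtain holds the prize with probability 1/5, so the other 4 collectively hold it with probability 4/5.
The host can always find 2 empty curtains to open, so the reveals don't change that 4/5; it is now spread over the 2 remaining unopened curtains.
P(win by switching) = (4/5) · (1/2) = 2/5.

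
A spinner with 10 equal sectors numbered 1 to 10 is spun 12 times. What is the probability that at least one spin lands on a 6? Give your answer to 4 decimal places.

0.7176

P(no spin lands on a 6) = (9/10)^12 ≈ 0.2824.
P(at least one) = 1 − 0.2824 = 0.7176.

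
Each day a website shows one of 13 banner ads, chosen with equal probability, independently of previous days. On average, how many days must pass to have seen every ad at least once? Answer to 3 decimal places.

41.342

After i distinct types are collected, each trial gives a new one with probability (13−i)/13, so the expected wait for the next new type is 13/(13−i).
E = 13/13 + 13/12 + 13/11 + 13/10 + 13/9 + 13/8 + 13/7 + 13/6 + 13/5 + 13/4 + 13/3 + 13/2 + 13/1 = 1145993/27720 ≈ 41.342.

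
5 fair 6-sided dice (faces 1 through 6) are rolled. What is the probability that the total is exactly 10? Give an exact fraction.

7/432

There are 6^5 = 7776 equally likely outcomes.
The number of ordered 5-tuples from {1,…,6} summing to 10 is 126.
P(sum = 10) = 126/7776 = 7/432.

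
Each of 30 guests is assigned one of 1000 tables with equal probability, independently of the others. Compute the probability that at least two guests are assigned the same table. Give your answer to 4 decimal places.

0.3555

It's easier to compute the probability that all 30 are distinct.
P(all distinct) = 1000/1000 · 999/1000 · ··· · 971/1000 ≈ 0.6445.
So the probability of at least one match is 1 − 0.6445 = 0.3555.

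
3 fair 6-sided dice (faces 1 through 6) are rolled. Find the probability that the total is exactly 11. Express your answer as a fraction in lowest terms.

There are 6^3 = 216 equally likely outcomes.
The number of ordered 3-tuples from {1,…,6} summing to 11 is 27.
P(sum = 11) = 27/216 = 1/8.

1/8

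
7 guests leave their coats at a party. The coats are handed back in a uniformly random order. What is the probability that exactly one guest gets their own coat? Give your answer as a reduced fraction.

Choose which one is fixed: C(7,1) = 7 ways.
The remaining 6 must have no fixed point: D(6) = 265.
P = 7·265/5040 = 53/144.

53/144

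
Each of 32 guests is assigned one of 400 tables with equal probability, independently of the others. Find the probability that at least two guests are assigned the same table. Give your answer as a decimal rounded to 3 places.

It's easier to compute the probability that all 32 are distinct.
P(all distinct) = 400/400 · 399/400 · ··· · 369/400 ≈ 0.280.
So the probability of at least one match is 1 − 0.280 = 0.720.

0.720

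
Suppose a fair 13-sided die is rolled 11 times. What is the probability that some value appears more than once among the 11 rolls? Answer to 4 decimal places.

P(all 11 different) = 13/13 · 12/13 · ··· · 3/13 ≈ 0.0017.
P(at least two equal) = 1 − 0.0017 = 0.9983.

0.9983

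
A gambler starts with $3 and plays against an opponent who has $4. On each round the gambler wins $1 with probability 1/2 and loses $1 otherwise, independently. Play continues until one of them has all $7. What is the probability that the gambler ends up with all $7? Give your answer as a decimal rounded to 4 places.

With a fair step, P(i) = ½P(i−1) + ½P(i+1) with P(0)=0, P(7)=1 has the linear solution P(i) = i/7.
P(3) = 3/7 ≈ 0.4286.

0.4286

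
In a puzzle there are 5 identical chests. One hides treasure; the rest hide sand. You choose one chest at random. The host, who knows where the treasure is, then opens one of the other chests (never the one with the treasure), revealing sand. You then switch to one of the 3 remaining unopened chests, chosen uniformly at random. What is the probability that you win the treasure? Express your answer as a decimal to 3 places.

0.267

Your original chest holds the treasure with probability 1/5, so the other 4 collectively hold it with probability 4/5.
The host can always find an empty chest to open, so this doesn't change that 4/5; it is now spread over the 3 remaining unopened chests.
P(win by switching) = (4/5) · (1/3) = 4/15 ≈ 0.267.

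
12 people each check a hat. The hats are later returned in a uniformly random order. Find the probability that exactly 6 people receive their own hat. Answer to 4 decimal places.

Choose which 6 of the 12 are fixed: C(12,6) = 924 ways.
The remaining 6 must have no fixed point: D(6) = 265.
P = 924·265/479001600 = 53/103680 ≈ 0.0005.

0.0005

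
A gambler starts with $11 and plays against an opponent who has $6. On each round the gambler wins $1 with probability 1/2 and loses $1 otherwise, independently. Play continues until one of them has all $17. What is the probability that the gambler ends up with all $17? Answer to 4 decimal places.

With a fair step, P(i) = ½P(i−1) + ½P(i+1) with P(0)=0, P(17)=1 has the linear solution P(i) = i/17.
P(11) = 11/17 ≈ 0.6471.

0.6471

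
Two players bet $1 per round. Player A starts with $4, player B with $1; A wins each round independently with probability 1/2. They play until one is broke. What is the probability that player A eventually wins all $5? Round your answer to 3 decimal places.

With a fair step, P(i) = ½P(i−1) + ½P(i+1) with P(0)=0, P(5)=1 has the linear solution P(i) = i/5.
P(4) = 4/5 ≈ 0.800.

0.800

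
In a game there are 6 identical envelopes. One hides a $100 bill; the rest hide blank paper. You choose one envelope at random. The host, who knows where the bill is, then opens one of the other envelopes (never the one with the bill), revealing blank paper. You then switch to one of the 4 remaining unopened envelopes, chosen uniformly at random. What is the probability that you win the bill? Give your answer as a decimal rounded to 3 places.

Your original envelope holds the bill with probability 1/6, so the other 5 collectively hold it with probability 5/6.
The host can always find an empty envelope to open, so this doesn't change that 5/6; it is now spread over the 4 remaining unopened envelopes.
P(win by switching) = (5/6) · (1/4) = 5/24 ≈ 0.208.

0.208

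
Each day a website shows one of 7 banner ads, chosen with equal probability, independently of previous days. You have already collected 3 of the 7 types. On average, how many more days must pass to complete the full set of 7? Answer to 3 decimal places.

Starting from 3 distinct types, each trial gives a new one with probability (7−i)/7 when i types are held, so the wait for the next new type is 7/(7−i).
E = 7/4 + 7/3 + 7/2 + 7/1 = 175/12 ≈ 14.583.

14.583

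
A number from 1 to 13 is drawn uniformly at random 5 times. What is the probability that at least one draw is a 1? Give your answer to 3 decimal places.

P(no draw is a 1) = (12/13)^5 ≈ 0.670.
P(at least one) = 1 − 0.670 = 0.330.

0.330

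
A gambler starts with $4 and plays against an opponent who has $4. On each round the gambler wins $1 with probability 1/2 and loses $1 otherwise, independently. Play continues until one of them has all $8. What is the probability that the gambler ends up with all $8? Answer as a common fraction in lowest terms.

1/2

With a fair step, P(i) = ½P(i−1) + ½P(i+1) with P(0)=0, P(8)=1 has the linear solution P(i) = i/8.
P(4) = 4/8 = 1/2.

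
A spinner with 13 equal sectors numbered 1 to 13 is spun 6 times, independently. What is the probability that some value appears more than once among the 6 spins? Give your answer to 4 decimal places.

0.7440

P(all 6 different) = 13/13 · 12/13 · ··· · 8/13 ≈ 0.2560.
P(at least two equal) = 1 − 0.2560 = 0.7440.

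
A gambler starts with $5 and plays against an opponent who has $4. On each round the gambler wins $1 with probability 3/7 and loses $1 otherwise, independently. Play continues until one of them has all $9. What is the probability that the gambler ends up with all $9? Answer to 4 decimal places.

0.2609

Let r = q/p = (4/7)/(3/7) = 4/3. The recurrence P(i) = p·P(i+1) + q·P(i−1) with P(0)=0, P(9)=1 gives P(i) = (1 − r^i)/(1 − r^9).
P(5) = (1 − (4/3)^5) / (1 − (4/3)^9) = 63261/242461 ≈ 0.2609.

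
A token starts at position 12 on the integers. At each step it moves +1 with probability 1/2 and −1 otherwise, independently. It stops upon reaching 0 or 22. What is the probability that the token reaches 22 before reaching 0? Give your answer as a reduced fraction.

With a fair step, P(i) = ½P(i−1) + ½P(i+1) with P(0)=0, P(22)=1 has the linear solution P(i) = i/22.
P(12) = 12/22 = 6/11.

6/11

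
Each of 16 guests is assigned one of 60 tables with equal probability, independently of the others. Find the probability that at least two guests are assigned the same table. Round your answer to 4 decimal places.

It's easier to compute the probability that all 16 are distinct.
P(all distinct) = 60/60 · 59/60 · ··· · 45/60 ≈ 0.1110.
So the probability of at least one match is 1 − 0.1110 = 0.8890.

0.8890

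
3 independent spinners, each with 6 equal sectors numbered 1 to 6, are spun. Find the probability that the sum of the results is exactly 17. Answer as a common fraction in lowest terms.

1/72

There are 6^3 = 216 equally likely outcomes.
The number of ordered 3-tuples from {1,…,6} summing to 17 is 3.
P(sum = 17) = 3/216 = 1/72.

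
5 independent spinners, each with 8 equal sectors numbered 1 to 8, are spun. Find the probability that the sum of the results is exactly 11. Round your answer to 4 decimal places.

0.0064

There are 8^5 = 32768 equally likely outcomes.
The number of ordered 5-tuples from {1,…,8} summing to 11 is 210.
P(sum = 11) = 210/32768 = 105/16384 ≈ 0.0064.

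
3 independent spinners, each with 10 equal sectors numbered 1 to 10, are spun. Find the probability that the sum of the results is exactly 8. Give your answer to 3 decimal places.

0.021

There are 10^3 = 1000 equally likely outcomes.
The number of ordered 3-tuples from {1,…,10} summing to 8 is 21.
P(sum = 8) = 21/1000 ≈ 0.021.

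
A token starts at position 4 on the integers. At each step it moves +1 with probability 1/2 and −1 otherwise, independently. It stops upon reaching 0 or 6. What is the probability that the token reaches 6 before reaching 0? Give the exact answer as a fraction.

2/3

With a fair step, P(i) = ½P(i−1) + ½P(i+1) with P(0)=0, P(6)=1 has the linear solution P(i) = i/6.
P(4) = 4/6 = 2/3.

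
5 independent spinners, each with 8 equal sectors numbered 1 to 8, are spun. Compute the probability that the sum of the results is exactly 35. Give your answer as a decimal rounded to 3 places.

There are 8^5 = 32768 equally likely outcomes.
The number of ordered 5-tuples from {1,…,8} summing to 35 is 126.
P(sum = 35) = 126/32768 = 63/16384 ≈ 0.004.

0.004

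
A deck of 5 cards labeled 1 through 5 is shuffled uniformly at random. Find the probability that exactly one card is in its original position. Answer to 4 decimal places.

0.3750

Choose which one is fixed: C(5,1) = 5 ways.
The remaining 4 must have no fixed point: D(4) = 9.
P = 5·9/120 = 3/8 ≈ 0.3750.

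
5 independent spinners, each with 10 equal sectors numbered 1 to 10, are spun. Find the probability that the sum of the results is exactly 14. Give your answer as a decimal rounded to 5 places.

0.00715

There are 10^5 = 100000 equally likely outcomes.
The number of ordered 5-tuples from {1,…,10} summing to 14 is 715.
P(sum = 14) = 715/100000 = 143/20000 ≈ 0.00715.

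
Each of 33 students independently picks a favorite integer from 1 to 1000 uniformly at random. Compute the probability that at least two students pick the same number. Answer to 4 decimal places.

It's easier to compute the probability that all 33 are distinct.
P(all distinct) = 1000/1000 · 999/1000 · ··· · 968/1000 ≈ 0.5864.
So the probability of at least one match is 1 − 0.5864 = 0.4136.

0.4136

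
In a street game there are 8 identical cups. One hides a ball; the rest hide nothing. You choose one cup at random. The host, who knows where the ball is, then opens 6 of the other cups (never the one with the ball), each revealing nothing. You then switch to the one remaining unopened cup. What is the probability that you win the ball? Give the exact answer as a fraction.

7/8

Your original cup holds the ball with probability 1/8, so the other 7 collectively hold it with probability 7/8.
The host can always find 6 empty cups to open, so the reveals don't change that 7/8; it is now spread over the 1 remaining unopened cup.
P(win by switching) = (7/8) · (1/1) = 7/8.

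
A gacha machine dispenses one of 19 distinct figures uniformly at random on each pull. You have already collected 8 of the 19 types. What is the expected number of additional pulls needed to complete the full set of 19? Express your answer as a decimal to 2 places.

Starting from 8 distinct types, each trial gives a new one with probability (19−i)/19 when i types are held, so the wait for the next new type is 19/(19−i).
E = 19/11 + 19/10 + 19/9 + 19/8 + 19/7 + 19/6 + 19/5 + 19/4 + 19/3 + 19/2 + 19/1 = 1590509/27720 ≈ 57.38.

57.38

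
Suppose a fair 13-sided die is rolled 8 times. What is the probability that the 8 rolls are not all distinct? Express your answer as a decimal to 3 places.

P(all 8 different) = 13/13 · 12/13 · ··· · 6/13 ≈ 0.064.
P(at least two equal) = 1 − 0.064 = 0.936.

0.936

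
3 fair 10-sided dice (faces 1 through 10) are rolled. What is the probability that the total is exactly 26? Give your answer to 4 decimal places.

There are 10^3 = 1000 equally likely outcomes.
The number of ordered 3-tuples from {1,…,10} summing to 26 is 15.
P(sum = 26) = 15/1000 = 3/200 ≈ 0.0150.

0.0150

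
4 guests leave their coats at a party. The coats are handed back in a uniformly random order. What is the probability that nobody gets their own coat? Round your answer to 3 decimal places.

0.375

This is the derangement probability: permutations of 4 with no fixed point.
D(4) = 4! · (1 − 1/1! + 1/2! − ··· + (−1)^4/4!) = 9.
P = 9/24 = 3/8 ≈ 0.375.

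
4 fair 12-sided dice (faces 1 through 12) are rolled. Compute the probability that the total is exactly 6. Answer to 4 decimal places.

There are 12^4 = 20736 equally likely outcomes.
The number of ordered 4-tuples from {1,…,12} summing to 6 is 10.
P(sum = 6) = 10/20736 = 5/10368 ≈ 0.0005.

0.0005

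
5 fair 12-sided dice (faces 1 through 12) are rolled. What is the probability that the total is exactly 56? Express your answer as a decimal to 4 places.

0.0003

There are 12^5 = 248832 equally likely outcomes.
The number of ordered 5-tuples from {1,…,12} summing to 56 is 70.
P(sum = 56) = 70/248832 = 35/124416 ≈ 0.0003.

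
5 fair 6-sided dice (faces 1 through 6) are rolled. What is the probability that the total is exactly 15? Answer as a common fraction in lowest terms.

There are 6^5 = 7776 equally likely outcomes.
The number of ordered 5-tuples from {1,…,6} summing to 15 is 651.
P(sum = 15) = 651/7776 = 217/2592.

217/2592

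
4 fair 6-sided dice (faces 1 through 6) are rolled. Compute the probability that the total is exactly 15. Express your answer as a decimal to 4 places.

There are 6^4 = 1296 equally likely outcomes.
The number of ordered 4-tuples from {1,…,6} summing to 15 is 140.
P(sum = 15) = 140/1296 = 35/324 ≈ 0.1080.

0.1080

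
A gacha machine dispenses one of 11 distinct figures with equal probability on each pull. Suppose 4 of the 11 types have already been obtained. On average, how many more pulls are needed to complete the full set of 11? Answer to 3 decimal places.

28.521

Starting from 4 distinct types, each trial gives a new one with probability (11−i)/11 when i types are held, so the wait for the next new type is 11/(11−i).
E = 11/7 + 11/6 + 11/5 + 11/4 + 11/3 + 11/2 + 11/1 = 3993/140 ≈ 28.521.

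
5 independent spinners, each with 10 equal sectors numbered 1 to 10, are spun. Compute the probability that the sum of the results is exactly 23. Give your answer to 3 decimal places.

0.048

There are 10^5 = 100000 equally likely outcomes.
The number of ordered 5-tuples from {1,…,10} summing to 23 is 4840.
P(sum = 23) = 4840/100000 = 121/2500 ≈ 0.048.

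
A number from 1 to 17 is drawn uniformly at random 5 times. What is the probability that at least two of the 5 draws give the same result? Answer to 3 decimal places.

0.477

P(all 5 different) = 17/17 · 16/17 · ··· · 13/17 ≈ 0.523.
P(at least two equal) = 1 − 0.523 = 0.477.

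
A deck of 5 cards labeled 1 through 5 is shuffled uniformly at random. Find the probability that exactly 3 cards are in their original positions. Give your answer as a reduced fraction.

Choose which 3 of the 5 are fixed: C(5,3) = 10 ways.
The remaining 2 must have no fixed point: D(2) = 1.
P = 10·1/120 = 1/12.

1/12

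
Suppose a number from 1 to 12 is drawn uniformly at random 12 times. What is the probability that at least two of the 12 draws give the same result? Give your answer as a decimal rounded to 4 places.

P(all 12 different) = 12/12 · 11/12 · ··· · 1/12 ≈ 0.0001.
P(at least two equal) = 1 − 0.0001 = 0.9999.

0.9999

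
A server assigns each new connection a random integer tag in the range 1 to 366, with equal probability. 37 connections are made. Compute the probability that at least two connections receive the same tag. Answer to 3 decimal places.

It's easier to compute the probability that all 37 are distinct.
P(all distinct) = 366/366 · 365/366 · ··· · 330/366 ≈ 0.152.
So the probability of at least one match is 1 − 0.152 = 0.848.

0.848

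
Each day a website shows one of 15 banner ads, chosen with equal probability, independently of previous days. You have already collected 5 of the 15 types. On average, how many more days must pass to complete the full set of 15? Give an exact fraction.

Starting from 5 distinct types, each trial gives a new one with probability (15−i)/15 when i types are held, so the wait for the next new type is 15/(15−i).
E = 15/10 + 15/9 + 15/8 + 15/7 + 15/6 + 15/5 + 15/4 + 15/3 + 15/2 + 15/1 = 7381/168.

7381/168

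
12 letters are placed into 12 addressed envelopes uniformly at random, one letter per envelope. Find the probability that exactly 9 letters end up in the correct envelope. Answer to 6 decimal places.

Choose which 9 of the 12 are fixed: C(12,9) = 220 ways.
The remaining 3 must have no fixed point: D(3) = 2.
P = 220·2/479001600 = 1/1088640 ≈ 0.000001.

0.000001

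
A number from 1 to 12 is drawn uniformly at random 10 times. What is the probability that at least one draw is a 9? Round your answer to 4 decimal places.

0.5811

P(no draw is a 9) = (11/12)^10 ≈ 0.4189.
P(at least one) = 1 − 0.4189 = 0.5811.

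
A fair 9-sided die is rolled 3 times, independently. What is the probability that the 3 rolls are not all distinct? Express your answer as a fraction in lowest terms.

P(all 3 different) = 9/9 · 8/9 · ··· · 7/9 = 56/81.
P(at least two equal) = 1 − 56/81 = 25/81.

25/81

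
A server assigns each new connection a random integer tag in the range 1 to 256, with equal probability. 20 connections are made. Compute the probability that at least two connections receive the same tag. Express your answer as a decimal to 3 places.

0.533

It's easier to compute the probability that all 20 are distinct.
P(all distinct) = 256/256 · 255/256 · ··· · 237/256 ≈ 0.467.
So the probability of at least one match is 1 − 0.467 = 0.533.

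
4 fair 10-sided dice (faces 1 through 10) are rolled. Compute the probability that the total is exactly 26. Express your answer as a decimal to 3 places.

0.054

There are 10^4 = 10000 equally likely outcomes.
The number of ordered 4-tuples from {1,…,10} summing to 26 is 540.
P(sum = 26) = 540/10000 = 27/500 ≈ 0.054.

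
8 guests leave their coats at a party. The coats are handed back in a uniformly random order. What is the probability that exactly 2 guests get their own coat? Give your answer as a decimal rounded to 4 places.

0.1840

Choose which 2 of the 8 are fixed: C(8,2) = 28 ways.
The remaining 6 must have no fixed point: D(6) = 265.
P = 28·265/40320 = 53/288 ≈ 0.1840.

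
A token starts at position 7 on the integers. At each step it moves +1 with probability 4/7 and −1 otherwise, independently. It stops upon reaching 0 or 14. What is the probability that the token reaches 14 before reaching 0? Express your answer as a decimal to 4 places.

Let r = q/p = (3/7)/(4/7) = 3/4. The recurrence P(i) = p·P(i+1) + q·P(i−1) with P(0)=0, P(14)=1 gives P(i) = (1 − r^i)/(1 − r^14).
P(7) = (1 − (3/4)^7) / (1 − (3/4)^14) = 16384/18571 ≈ 0.8822.

0.8822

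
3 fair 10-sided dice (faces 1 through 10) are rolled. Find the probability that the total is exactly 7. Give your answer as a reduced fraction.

3/200

There are 10^3 = 1000 equally likely outcomes.
The number of ordered 3-tuples from {1,…,10} summing to 7 is 15.
P(sum = 7) = 15/1000 = 3/200.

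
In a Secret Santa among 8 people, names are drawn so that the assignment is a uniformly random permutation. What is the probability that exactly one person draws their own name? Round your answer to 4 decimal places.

0.3679

Choose which one is fixed: C(8,1) = 8 ways.
The remaining 7 must have no fixed point: D(7) = 1854.
P = 8·1854/40320 = 103/280 ≈ 0.3679.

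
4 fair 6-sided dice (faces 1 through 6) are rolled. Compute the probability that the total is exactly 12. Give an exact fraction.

125/1296

There are 6^4 = 1296 equally likely outcomes.
The number of ordered 4-tuples from {1,…,6} summing to 12 is 125.
P(sum = 12) = 125/1296.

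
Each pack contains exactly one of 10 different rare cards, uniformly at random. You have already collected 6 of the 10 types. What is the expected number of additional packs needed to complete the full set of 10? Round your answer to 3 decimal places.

20.833

Starting from 6 distinct types, each trial gives a new one with probability (10−i)/10 when i types are held, so the wait for the next new type is 10/(10−i).
E = 10/4 + 10/3 + 10/2 + 10/1 = 125/6 ≈ 20.833.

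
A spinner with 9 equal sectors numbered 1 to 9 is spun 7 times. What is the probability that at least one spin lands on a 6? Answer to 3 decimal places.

P(no spin lands on a 6) = (8/9)^7 ≈ 0.438.
P(at least one) = 1 − 0.438 = 0.562.

0.562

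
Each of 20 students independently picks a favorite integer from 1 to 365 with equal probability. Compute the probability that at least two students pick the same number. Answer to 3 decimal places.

It's easier to compute the probability that all 20 are distinct.
P(all distinct) = 365/365 · 364/365 · ··· · 346/365 ≈ 0.589.
So the probability of at least one match is 1 − 0.589 = 0.411.

0.411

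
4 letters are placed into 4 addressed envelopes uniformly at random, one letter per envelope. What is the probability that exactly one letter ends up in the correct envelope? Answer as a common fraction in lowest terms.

1/3

Choose which one is fixed: C(4,1) = 4 ways.
The remaining 3 must have no fixed point: D(3) = 2.
P = 4·2/24 = 1/3.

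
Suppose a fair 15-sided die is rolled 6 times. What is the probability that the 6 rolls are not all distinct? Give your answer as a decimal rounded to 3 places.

P(all 6 different) = 15/15 · 14/15 · ··· · 10/15 ≈ 0.316.
P(at least two equal) = 1 − 0.316 = 0.684.

0.684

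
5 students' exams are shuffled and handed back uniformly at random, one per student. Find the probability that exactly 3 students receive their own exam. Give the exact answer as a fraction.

Choose which 3 of the 5 are fixed: C(5,3) = 10 ways.
The remaining 2 must have no fixed point: D(2) = 1.
P = 10·1/120 = 1/12.

1/12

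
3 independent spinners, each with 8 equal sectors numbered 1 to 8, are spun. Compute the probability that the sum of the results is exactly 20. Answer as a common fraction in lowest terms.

There are 8^3 = 512 equally likely outcomes.
The number of ordered 3-tuples from {1,…,8} summing to 20 is 15.
P(sum = 20) = 15/512.

15/512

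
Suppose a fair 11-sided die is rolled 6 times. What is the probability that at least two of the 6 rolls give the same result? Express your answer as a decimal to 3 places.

0.812

P(all 6 different) = 11/11 · 10/11 · ··· · 6/11 ≈ 0.188.
P(at least two equal) = 1 − 0.188 = 0.812.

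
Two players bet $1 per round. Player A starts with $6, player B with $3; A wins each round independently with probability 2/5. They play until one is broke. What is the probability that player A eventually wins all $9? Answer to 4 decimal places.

0.2775

Let r = q/p = (3/5)/(2/5) = 3/2. The recurrence P(i) = p·P(i+1) + q·P(i−1) with P(0)=0, P(9)=1 gives P(i) = (1 − r^i)/(1 − r^9).
P(6) = (1 − (3/2)^6) / (1 − (3/2)^9) = 280/1009 ≈ 0.2775.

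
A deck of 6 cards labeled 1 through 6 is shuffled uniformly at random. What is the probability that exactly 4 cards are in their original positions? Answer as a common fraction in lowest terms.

1/48

Choose which 4 of the 6 are fixed: C(6,4) = 15 ways.
The remaining 2 must have no fixed point: D(2) = 1.
P = 15·1/720 = 1/48.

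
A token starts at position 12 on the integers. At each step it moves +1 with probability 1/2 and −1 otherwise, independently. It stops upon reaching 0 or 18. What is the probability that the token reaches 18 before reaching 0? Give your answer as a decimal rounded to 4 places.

0.6667

With a fair step, P(i) = ½P(i−1) + ½P(i+1) with P(0)=0, P(18)=1 has the linear solution P(i) = i/18.
P(12) = 12/18 = 2/3 ≈ 0.6667.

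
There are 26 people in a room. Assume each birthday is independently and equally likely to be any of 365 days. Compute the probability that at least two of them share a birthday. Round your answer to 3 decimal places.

0.598

It's easier to compute the probability that all 26 are distinct.
P(all distinct) = 365/365 · 364/365 · ··· · 340/365 ≈ 0.402.
So the probability of at least one match is 1 − 0.402 = 0.598.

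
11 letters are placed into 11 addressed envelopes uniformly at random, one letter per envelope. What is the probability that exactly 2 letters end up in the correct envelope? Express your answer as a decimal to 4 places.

0.1839

Choose which 2 of the 11 are fixed: C(11,2) = 55 ways.
The remaining 9 must have no fixed point: D(9) = 133496.
P = 55·133496/39916800 = 16687/90720 ≈ 0.1839.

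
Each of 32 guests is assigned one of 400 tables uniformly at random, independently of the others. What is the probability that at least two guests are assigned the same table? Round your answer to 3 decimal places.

It's easier to compute the probability that all 32 are distinct.
P(all distinct) = 400/400 · 399/400 · ··· · 369/400 ≈ 0.280.
So the probability of at least one match is 1 − 0.280 = 0.720.

0.720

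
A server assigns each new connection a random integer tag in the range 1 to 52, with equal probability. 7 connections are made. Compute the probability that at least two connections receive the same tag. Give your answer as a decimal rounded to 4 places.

0.3441

It's easier to compute the probability that all 7 are distinct.
P(all distinct) = 52/52 · 51/52 · ··· · 46/52 ≈ 0.6559.
So the probability of at least one match is 1 − 0.6559 = 0.3441.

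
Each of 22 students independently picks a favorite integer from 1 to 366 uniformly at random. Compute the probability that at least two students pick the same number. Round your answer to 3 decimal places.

It's easier to compute the probability that all 22 are distinct.
P(all distinct) = 366/366 · 365/366 · ··· · 345/366 ≈ 0.525.
So the probability of at least one match is 1 − 0.525 = 0.475.

0.475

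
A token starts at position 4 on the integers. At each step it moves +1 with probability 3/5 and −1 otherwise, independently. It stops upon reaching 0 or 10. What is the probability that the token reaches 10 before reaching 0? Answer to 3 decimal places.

0.817

Let r = q/p = (2/5)/(3/5) = 2/3. The recurrence P(i) = p·P(i+1) + q·P(i−1) with P(0)=0, P(10)=1 gives P(i) = (1 − r^i)/(1 − r^10).
P(4) = (1 − (2/3)^4) / (1 − (2/3)^10) = 9477/11605 ≈ 0.817.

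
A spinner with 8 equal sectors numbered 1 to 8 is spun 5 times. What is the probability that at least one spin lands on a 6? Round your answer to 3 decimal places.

0.487

P(no spin lands on a 6) = (7/8)^5 ≈ 0.513.
P(at least one) = 1 − 0.513 = 0.487.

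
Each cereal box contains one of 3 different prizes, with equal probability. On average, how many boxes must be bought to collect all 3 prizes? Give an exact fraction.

After i distinct types are collected, each trial gives a new one with probability (3−i)/3, so the expected wait for the next new type is 3/(3−i).
E = 3/3 + 3/2 + 3/1 = 11/2.

11/2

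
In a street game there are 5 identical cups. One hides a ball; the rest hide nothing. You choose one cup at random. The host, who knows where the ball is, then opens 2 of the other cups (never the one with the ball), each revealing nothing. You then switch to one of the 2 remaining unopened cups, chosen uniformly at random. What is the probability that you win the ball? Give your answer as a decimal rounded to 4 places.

Your original cup holds the ball with probability 1/5, so the other 4 collectively hold it with probability 4/5.
The host can always find 2 empty cups to open, so the reveals don't change that 4/5; it is now spread over the 2 remaining unopened cups.
P(win by switching) = (4/5) · (1/2) = 2/5 ≈ 0.4000.

0.4000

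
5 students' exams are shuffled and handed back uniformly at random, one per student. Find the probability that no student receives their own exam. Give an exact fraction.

11/30

This is the derangement probability: permutations of 5 with no fixed point.
D(5) = 5! · (1 − 1/1! + 1/2! − ··· + (−1)^5/5!) = 44.
P = 44/120 = 11/30.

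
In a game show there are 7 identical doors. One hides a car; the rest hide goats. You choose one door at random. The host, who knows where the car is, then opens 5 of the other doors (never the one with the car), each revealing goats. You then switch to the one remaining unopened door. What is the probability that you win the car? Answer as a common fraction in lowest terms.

Your original door holds the car with probability 1/7, so the other 6 collectively hold it with probability 6/7.
The host can always find 5 empty doors to open, so the reveals don't change that 6/7; it is now spread over the 1 remaining unopened door.
P(win by switching) = (6/7) · (1/1) = 6/7.

6/7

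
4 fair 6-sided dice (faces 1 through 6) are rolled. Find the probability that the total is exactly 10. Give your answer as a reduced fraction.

There are 6^4 = 1296 equally likely outcomes.
The number of ordered 4-tuples from {1,…,6} summing to 10 is 80.
P(sum = 10) = 80/1296 = 5/81.

5/81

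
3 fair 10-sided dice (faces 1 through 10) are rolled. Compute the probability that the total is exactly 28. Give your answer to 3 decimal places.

There are 10^3 = 1000 equally likely outcomes.
The number of ordered 3-tuples from {1,…,10} summing to 28 is 6.
P(sum = 28) = 6/1000 = 3/500 ≈ 0.006.

0.006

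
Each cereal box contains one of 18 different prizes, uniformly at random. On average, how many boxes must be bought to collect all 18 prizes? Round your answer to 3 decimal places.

After i distinct types are collected, each trial gives a new one with probability (18−i)/18, so the expected wait for the next new type is 18/(18−i).
E = 18/18 + 18/17 + 18/16 + 18/15 + 18/14 + 18/13 + 18/12 + 18/11 + 18/10 + 18/9 + 18/8 + 18/7 + 18/6 + 18/5 + 18/4 + 18/3 + 18/2 + 18/1 = 42822903/680680 ≈ 62.912.

62.912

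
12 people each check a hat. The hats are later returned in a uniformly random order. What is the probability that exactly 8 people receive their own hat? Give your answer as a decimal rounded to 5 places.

0.00001

Choose which 8 of the 12 are fixed: C(12,8) = 495 ways.
The remaining 4 must have no fixed point: D(4) = 9.
P = 495·9/479001600 = 1/107520 ≈ 0.00001.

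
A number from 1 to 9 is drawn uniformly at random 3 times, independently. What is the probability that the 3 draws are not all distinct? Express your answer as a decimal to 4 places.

P(all 3 different) = 9/9 · 8/9 · ··· · 7/9 ≈ 0.6914.
P(at least two equal) = 1 − 0.6914 = 0.3086.

0.3086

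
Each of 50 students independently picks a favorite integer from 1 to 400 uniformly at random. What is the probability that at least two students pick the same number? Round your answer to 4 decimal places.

It's easier to compute the probability that all 50 are distinct.
P(all distinct) = 400/400 · 399/400 · ··· · 351/400 ≈ 0.0409.
So the probability of at least one match is 1 − 0.0409 = 0.9591.

0.9591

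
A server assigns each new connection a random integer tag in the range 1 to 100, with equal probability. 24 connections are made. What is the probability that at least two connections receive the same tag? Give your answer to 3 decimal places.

It's easier to compute the probability that all 24 are distinct.
P(all distinct) = 100/100 · 99/100 · ··· · 77/100 ≈ 0.049.
So the probability of at least one match is 1 − 0.049 = 0.951.

0.951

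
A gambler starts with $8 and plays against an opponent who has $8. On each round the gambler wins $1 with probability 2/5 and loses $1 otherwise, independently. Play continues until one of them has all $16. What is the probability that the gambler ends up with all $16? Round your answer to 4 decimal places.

0.0376

Let r = q/p = (3/5)/(2/5) = 3/2. The recurrence P(i) = p·P(i+1) + q·P(i−1) with P(0)=0, P(16)=1 gives P(i) = (1 − r^i)/(1 − r^16).
P(8) = (1 − (3/2)^8) / (1 − (3/2)^16) = 256/6817 ≈ 0.0376.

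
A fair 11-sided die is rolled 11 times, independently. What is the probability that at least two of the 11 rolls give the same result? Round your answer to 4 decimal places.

P(all 11 different) = 11/11 · 10/11 · ··· · 1/11 ≈ 0.0001.
P(at least two equal) = 1 − 0.0001 = 0.9999.

0.9999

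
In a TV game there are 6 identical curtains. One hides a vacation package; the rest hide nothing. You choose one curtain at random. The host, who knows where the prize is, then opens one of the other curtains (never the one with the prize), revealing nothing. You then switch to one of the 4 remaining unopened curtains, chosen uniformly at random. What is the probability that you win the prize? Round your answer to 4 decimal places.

Your original curtain holds the prize with probability 1/6, so the other 5 collectively hold it with probability 5/6.
The host can always find an empty curtain to open, so this doesn't change that 5/6; it is now spread over the 4 remaining unopened curtains.
P(win by switching) = (5/6) · (1/4) = 5/24 ≈ 0.2083.

0.2083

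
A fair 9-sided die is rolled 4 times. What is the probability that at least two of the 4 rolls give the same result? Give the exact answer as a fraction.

131/243

P(all 4 different) = 9/9 · 8/9 · ··· · 6/9 = 112/243.
P(at least two equal) = 1 − 112/243 = 131/243.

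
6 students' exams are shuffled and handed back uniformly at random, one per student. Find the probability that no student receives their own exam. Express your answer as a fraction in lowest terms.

This is the derangement probability: permutations of 6 with no fixed point.
D(6) = 6! · (1 − 1/1! + 1/2! − ··· + (−1)^6/6!) = 265.
P = 265/720 = 53/144.

53/144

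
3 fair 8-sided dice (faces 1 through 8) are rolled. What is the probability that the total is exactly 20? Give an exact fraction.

There are 8^3 = 512 equally likely outcomes.
The number of ordered 3-tuples from {1,…,8} summing to 20 is 15.
P(sum = 20) = 15/512.

15/512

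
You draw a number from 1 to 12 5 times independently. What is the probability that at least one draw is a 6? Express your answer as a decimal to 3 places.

P(no draw is a 6) = (11/12)^5 ≈ 0.647.
P(at least one) = 1 − 0.647 = 0.353.

0.353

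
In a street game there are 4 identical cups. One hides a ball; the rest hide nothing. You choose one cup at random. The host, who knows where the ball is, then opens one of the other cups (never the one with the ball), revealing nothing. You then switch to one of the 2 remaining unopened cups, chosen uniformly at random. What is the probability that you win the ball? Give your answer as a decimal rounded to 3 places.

0.375

Your original cup holds the ball with probability 1/4, so the other 3 collectively hold it with probability 3/4.
The host can always find an empty cup to open, so this doesn't change that 3/4; it is now spread over the 2 remaining unopened cups.
P(win by switching) = (3/4) · (1/2) = 3/8 ≈ 0.375.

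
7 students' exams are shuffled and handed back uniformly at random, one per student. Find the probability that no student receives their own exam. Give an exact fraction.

This is the derangement probability: permutations of 7 with no fixed point.
D(7) = 7! · (1 − 1/1! + 1/2! − ··· + (−1)^7/7!) = 1854.
P = 1854/5040 = 103/280.

103/280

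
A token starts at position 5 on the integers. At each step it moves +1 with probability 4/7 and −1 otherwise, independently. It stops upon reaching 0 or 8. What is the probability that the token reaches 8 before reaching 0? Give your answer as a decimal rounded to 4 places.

0.8475

Let r = q/p = (3/7)/(4/7) = 3/4. The recurrence P(i) = p·P(i+1) + q·P(i−1) with P(0)=0, P(8)=1 gives P(i) = (1 − r^i)/(1 − r^8).
P(5) = (1 − (3/4)^5) / (1 − (3/4)^8) = 49984/58975 ≈ 0.8475.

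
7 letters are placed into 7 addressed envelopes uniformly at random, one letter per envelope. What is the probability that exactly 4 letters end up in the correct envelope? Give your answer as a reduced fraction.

Choose which 4 of the 7 are fixed: C(7,4) = 35 ways.
The remaining 3 must have no fixed point: D(3) = 2.
P = 35·2/5040 = 1/72.

1/72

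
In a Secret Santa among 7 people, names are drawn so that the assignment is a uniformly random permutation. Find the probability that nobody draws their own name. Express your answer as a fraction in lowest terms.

This is the derangement probability: permutations of 7 with no fixed point.
D(7) = 7! · (1 − 1/1! + 1/2! − ··· + (−1)^7/7!) = 1854.
P = 1854/5040 = 103/280.

103/280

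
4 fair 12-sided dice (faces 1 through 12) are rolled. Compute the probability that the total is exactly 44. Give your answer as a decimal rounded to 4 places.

There are 12^4 = 20736 equally likely outcomes.
The number of ordered 4-tuples from {1,…,12} summing to 44 is 35.
P(sum = 44) = 35/20736 ≈ 0.0017.

0.0017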